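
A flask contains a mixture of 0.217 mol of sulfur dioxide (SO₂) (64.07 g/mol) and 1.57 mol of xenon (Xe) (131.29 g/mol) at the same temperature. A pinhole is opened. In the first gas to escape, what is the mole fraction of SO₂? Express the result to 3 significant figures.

0.165

Effusion rate of each component ∝ n_i/√M_i (partial pressure × 1/√M).
Mole fraction of SO₂ in the effusate = (n_SO₂/√M_SO₂) / (n_SO₂/√M_SO₂ + n_Xe/√M_Xe)
= (0.217/√64.07) / (0.217/√64.07 + 1.57/√131.29) = 0.02711/(0.02711 + 0.1370) = 0.165.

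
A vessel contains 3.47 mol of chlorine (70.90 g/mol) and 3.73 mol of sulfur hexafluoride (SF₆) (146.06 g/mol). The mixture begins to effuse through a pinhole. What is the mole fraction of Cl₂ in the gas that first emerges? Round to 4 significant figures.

Rate_i ∝ x_i/√M_i (Graham's law weighted by mole fraction), so the effusate composition follows n_i/√M_i.
x_Cl₂(eff) = (n_Cl₂/√M_Cl₂) / (n_Cl₂/√M_Cl₂ + n_SF₆/√M_SF₆)
= (3.47/√70.90) / (3.47/√70.90 + 3.73/√146.06) = 0.4121/(0.4121 + 0.3086) = 0.5718.

0.5718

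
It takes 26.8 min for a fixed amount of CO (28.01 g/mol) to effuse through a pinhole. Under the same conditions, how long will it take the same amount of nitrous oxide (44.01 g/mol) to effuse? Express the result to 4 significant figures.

33.59 min

From Graham's law, t_N₂O/t_CO = √(M_N₂O/M_CO) = √(44.01/28.01) = √1.571 = 1.253.
So the time for N₂O is 26.8 × 1.253 = 33.59 min.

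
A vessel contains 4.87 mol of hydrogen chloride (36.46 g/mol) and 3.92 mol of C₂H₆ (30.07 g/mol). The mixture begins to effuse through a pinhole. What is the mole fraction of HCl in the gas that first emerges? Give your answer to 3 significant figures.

0.530

Each component's effusion rate ∝ (its partial pressure)·(1/√M) ∝ n_i/√M_i.
Mole fraction of HCl in the effusate = (n_HCl/√M_HCl) / (n_HCl/√M_HCl + n_C₂H₆/√M_C₂H₆)
= (4.87/√36.46) / (4.87/√36.46 + 3.92/√30.07) = 0.8065/(0.8065 + 0.7149) = 0.530.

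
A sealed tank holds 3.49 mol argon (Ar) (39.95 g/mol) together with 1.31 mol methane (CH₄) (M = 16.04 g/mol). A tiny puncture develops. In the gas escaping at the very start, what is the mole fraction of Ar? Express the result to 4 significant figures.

0.6280

Rate_i ∝ x_i/√M_i (Graham's law weighted by mole fraction), so the effusate composition follows n_i/√M_i.
x_Ar(eff) = (n_Ar/√M_Ar) / (n_Ar/√M_Ar + n_CH₄/√M_CH₄)
= (3.49/√39.95) / (3.49/√39.95 + 1.31/√16.04) = 0.5522/(0.5522 + 0.3271) = 0.6280.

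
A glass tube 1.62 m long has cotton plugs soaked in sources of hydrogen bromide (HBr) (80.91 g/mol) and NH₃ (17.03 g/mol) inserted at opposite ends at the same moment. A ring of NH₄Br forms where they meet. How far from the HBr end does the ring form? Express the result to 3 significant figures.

0.509 m

Graham's law gives d_HBr/d_NH₃ = rate_HBr/rate_NH₃ = √(M_NH₃/M_HBr) = √(17.03/80.91) = 0.4588.
With d_HBr + d_NH₃ = 1.62 m, d_NH₃ = 1.62/(1 + 0.4588) = 1.111 m.
d_HBr = 1.62 − 1.111 = 0.509 m.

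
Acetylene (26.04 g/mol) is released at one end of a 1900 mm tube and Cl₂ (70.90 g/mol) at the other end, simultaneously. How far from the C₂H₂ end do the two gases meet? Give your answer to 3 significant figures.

In equal time, each gas travels a distance ∝ its rate ∝ 1/√M, so d_C₂H₂/d_Cl₂ = √(M_Cl₂/M_C₂H₂) = √(70.90/26.04) = 1.650.
With d_C₂H₂ + d_Cl₂ = 1900 mm, d_Cl₂ = 1900/(1 + 1.650) = 717.0 mm.
d_C₂H₂ = 1900 − 717.0 = 1180 mm.

1180 mm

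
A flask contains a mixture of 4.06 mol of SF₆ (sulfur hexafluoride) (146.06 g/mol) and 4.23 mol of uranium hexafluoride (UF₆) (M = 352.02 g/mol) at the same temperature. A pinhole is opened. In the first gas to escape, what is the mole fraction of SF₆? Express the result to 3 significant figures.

0.598

The effusion rate of species i is ∝ p_i/√M_i ∝ n_i/√M_i.
x_SF₆(eff) = (n_SF₆/√M_SF₆) / (n_SF₆/√M_SF₆ + n_UF₆/√M_UF₆)
= (4.06/√146.06) / (4.06/√146.06 + 4.23/√352.02) = 0.3359/(0.3359 + 0.2255) = 0.598.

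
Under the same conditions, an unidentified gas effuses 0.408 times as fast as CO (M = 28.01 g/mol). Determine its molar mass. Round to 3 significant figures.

168 g/mol

Graham's law gives rate_X/rate_CO = √(M_CO/M_X).
0.408 = √(28.01/M_X)
M_X = 28.01 / 0.408² = 28.01 / 0.1665 = 168 g/mol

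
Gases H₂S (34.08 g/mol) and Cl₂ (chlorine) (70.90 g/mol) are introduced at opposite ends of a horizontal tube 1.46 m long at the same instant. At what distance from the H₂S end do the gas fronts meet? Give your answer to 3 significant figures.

0.862 m

In equal time, each gas travels a distance ∝ its rate ∝ 1/√M, so d_H₂S/d_Cl₂ = √(M_Cl₂/M_H₂S) = √(70.90/34.08) = 1.442.
With d_H₂S + d_Cl₂ = 1.46 m, d_Cl₂ = 1.46/(1 + 1.442) = 0.5978 m.
d_H₂S = 1.46 − 0.5978 = 0.862 m.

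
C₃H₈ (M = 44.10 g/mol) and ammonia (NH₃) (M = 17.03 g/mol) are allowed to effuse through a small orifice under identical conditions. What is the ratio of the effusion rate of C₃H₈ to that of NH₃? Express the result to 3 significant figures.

By Graham's law, rate_C₃H₈/rate_NH₃ = √(M_NH₃/M_C₃H₈) = √(17.03/44.10) = √0.3862 = 0.621.

0.621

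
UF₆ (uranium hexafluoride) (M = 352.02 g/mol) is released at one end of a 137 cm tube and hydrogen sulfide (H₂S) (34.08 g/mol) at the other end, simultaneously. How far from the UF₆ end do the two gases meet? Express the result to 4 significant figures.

32.51 cm

The fronts meet when d_UF₆ + d_H₂S = L with d_UF₆/d_H₂S = √(M_H₂S/M_UF₆) (Graham's law). Here √(M_H₂S/M_UF₆) = √(34.08/352.02) = 0.3111.
With d_UF₆ + d_H₂S = 137 cm, d_H₂S = 137/(1 + 0.3111) = 104.5 cm.
d_UF₆ = 137 − 104.5 = 32.51 cm.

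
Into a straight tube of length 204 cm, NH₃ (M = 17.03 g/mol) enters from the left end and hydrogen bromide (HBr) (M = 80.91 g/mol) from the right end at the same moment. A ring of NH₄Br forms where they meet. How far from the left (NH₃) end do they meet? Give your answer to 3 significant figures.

140 cm

The fronts meet when d_NH₃ + d_HBr = L with d_NH₃/d_HBr = √(M_HBr/M_NH₃) (Graham's law). Here √(M_HBr/M_NH₃) = √(80.91/17.03) = 2.180.
With d_NH₃ + d_HBr = 204 cm, d_HBr = 204/(1 + 2.180) = 64.16 cm.
d_NH₃ = 204 − 64.16 = 140 cm.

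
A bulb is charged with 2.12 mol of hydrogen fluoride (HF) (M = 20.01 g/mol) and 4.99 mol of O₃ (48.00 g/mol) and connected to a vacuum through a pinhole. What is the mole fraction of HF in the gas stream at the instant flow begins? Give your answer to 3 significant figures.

0.397

Rate_i ∝ x_i/√M_i (Graham's law weighted by mole fraction), so the effusate composition follows n_i/√M_i.
Mole fraction of HF in the effusate = (n_HF/√M_HF) / (n_HF/√M_HF + n_O₃/√M_O₃)
= (2.12/√20.01) / (2.12/√20.01 + 4.99/√48.00) = 0.4739/(0.4739 + 0.7202) = 0.397.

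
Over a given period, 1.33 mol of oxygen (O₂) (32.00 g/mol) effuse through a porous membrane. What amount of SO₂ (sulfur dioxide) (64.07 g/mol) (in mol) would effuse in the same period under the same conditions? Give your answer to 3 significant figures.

0.940 mol

Graham's law gives rate_SO₂/rate_O₂ = √(M_O₂/M_SO₂) = √(32.00/64.07) = √0.4995 = 0.7067.
So the amount for SO₂ is 1.33 × 0.7067 = 0.940 mol.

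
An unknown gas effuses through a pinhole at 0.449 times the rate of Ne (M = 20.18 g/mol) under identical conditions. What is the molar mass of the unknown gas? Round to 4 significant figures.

Since effusion rate ∝ 1/√M, rate_X/rate_Ne = √(M_Ne/M_X).
0.449 = √(20.18/M_X)
M_X = 20.18 / 0.449² = 20.18 / 0.2016 = 100.1 g/mol

100.1 g/mol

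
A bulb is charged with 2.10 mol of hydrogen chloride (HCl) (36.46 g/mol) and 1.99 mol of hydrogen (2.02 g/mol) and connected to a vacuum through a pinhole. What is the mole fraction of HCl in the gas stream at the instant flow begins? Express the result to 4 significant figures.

0.1990

The effusion rate of species i is ∝ p_i/√M_i ∝ n_i/√M_i.
So x_HCl in the escaping gas = (n_HCl/√M_HCl) / Σ(n_i/√M_i)
= (2.10/√36.46) / (2.10/√36.46 + 1.99/√2.02) = 0.3478/(0.3478 + 1.400) = 0.1990.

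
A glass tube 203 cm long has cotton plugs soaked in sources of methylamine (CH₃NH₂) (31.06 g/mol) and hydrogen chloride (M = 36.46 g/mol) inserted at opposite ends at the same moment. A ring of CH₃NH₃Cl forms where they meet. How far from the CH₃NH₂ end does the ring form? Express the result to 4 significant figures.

105.6 cm

The fronts meet when d_CH₃NH₂ + d_HCl = L with d_CH₃NH₂/d_HCl = √(M_HCl/M_CH₃NH₂) (Graham's law). Here √(M_HCl/M_CH₃NH₂) = √(36.46/31.06) = 1.083.
With d_CH₃NH₂ + d_HCl = 203 cm, d_HCl = 203/(1 + 1.083) = 97.43 cm.
d_CH₃NH₂ = 203 − 97.43 = 105.6 cm.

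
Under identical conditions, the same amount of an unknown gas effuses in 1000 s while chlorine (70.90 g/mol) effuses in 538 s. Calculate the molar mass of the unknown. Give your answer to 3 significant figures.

245 g/mol

Using Graham's law: t_X/t_Cl₂ = √(M_X/M_Cl₂).
1000/538 = 1.859 = √(M_X/70.90)
M_X = 70.90 × 1.859² = 70.90 × 3.455 = 245 g/mol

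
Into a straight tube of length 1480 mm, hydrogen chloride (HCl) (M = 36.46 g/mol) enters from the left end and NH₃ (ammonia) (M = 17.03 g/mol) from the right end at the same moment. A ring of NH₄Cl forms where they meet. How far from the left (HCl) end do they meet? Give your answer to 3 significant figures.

Graham's law gives d_HCl/d_NH₃ = rate_HCl/rate_NH₃ = √(M_NH₃/M_HCl) = √(17.03/36.46) = 0.6834.
With d_HCl + d_NH₃ = 1480 mm, d_NH₃ = 1480/(1 + 0.6834) = 879.2 mm.
d_HCl = 1480 − 879.2 = 601 mm.

601 mm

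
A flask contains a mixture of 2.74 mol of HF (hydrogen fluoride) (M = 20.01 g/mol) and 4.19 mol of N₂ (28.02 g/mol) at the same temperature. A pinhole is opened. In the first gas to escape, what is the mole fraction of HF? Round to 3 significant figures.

0.436

Rate_i ∝ x_i/√M_i (Graham's law weighted by mole fraction), so the effusate composition follows n_i/√M_i.
So x_HF in the escaping gas = (n_HF/√M_HF) / Σ(n_i/√M_i)
= (2.74/√20.01) / (2.74/√20.01 + 4.19/√28.02) = 0.6125/(0.6125 + 0.7916) = 0.436.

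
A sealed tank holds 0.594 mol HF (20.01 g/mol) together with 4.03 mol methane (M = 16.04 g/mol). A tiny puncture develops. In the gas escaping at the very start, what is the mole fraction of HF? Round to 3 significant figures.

Effusion rate of each component ∝ n_i/√M_i (partial pressure × 1/√M).
So x_HF in the escaping gas = (n_HF/√M_HF) / Σ(n_i/√M_i)
= (0.594/√20.01) / (0.594/√20.01 + 4.03/√16.04) = 0.1328/(0.1328 + 1.006) = 0.117.

0.117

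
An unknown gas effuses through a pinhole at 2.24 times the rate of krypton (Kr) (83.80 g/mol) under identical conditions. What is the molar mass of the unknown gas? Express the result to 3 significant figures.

From Graham's law, rate_X/rate_Kr = √(M_Kr/M_X).
2.24 = √(83.80/M_X)
M_X = 83.80 / 2.24² = 83.80 / 5.018 = 16.7 g/mol

16.7 g/mol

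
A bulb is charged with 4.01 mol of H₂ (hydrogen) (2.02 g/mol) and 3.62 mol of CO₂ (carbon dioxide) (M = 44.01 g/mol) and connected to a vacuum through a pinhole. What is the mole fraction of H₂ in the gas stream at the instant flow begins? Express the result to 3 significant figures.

Rate_i ∝ x_i/√M_i (Graham's law weighted by mole fraction), so the effusate composition follows n_i/√M_i.
So x_H₂ in the escaping gas = (n_H₂/√M_H₂) / Σ(n_i/√M_i)
= (4.01/√2.02) / (4.01/√2.02 + 3.62/√44.01) = 2.821/(2.821 + 0.5457) = 0.838.

0.838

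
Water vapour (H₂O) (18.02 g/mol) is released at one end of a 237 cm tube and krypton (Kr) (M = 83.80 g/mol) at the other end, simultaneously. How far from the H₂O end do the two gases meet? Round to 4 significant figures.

In equal time, each gas travels a distance ∝ its rate ∝ 1/√M, so d_H₂O/d_Kr = √(M_Kr/M_H₂O) = √(83.80/18.02) = 2.156.
With d_H₂O + d_Kr = 237 cm, d_Kr = 237/(1 + 2.156) = 75.08 cm.
d_H₂O = 237 − 75.08 = 161.9 cm.

161.9 cm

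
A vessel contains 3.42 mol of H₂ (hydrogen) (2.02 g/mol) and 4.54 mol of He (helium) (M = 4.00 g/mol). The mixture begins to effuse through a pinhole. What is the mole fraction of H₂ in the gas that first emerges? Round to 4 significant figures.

0.5146

Each component's effusion rate ∝ (its partial pressure)·(1/√M) ∝ n_i/√M_i.
x_H₂(eff) = (n_H₂/√M_H₂) / (n_H₂/√M_H₂ + n_He/√M_He)
= (3.42/√2.02) / (3.42/√2.02 + 4.54/√4.00) = 2.406/(2.406 + 2.270) = 0.5146.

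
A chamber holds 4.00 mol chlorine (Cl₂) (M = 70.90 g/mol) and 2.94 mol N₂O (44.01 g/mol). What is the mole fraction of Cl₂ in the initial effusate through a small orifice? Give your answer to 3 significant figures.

0.517

The effusion rate of species i is ∝ p_i/√M_i ∝ n_i/√M_i.
So x_Cl₂ in the escaping gas = (n_Cl₂/√M_Cl₂) / Σ(n_i/√M_i)
= (4.00/√70.90) / (4.00/√70.90 + 2.94/√44.01) = 0.4750/(0.4750 + 0.4432) = 0.517.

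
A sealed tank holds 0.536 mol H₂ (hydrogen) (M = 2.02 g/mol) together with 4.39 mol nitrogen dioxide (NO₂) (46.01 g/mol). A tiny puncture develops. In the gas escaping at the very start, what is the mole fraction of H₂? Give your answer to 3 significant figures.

0.368

Effusion rate of each component ∝ n_i/√M_i (partial pressure × 1/√M).
Mole fraction of H₂ in the effusate = (n_H₂/√M_H₂) / (n_H₂/√M_H₂ + n_NO₂/√M_NO₂)
= (0.536/√2.02) / (0.536/√2.02 + 4.39/√46.01) = 0.3771/(0.3771 + 0.6472) = 0.368.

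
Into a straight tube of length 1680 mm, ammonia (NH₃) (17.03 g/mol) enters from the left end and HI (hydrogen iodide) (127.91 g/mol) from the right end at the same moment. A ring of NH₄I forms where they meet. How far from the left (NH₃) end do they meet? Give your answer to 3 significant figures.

1230 mm

Graham's law gives d_NH₃/d_HI = rate_NH₃/rate_HI = √(M_HI/M_NH₃) = √(127.91/17.03) = 2.741.
With d_NH₃ + d_HI = 1680 mm, d_HI = 1680/(1 + 2.741) = 449.1 mm.
d_NH₃ = 1680 − 449.1 = 1230 mm.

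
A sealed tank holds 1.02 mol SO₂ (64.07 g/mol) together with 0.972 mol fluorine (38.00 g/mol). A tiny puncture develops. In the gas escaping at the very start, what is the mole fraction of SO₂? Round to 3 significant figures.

0.447

Effusion rate of each component ∝ n_i/√M_i (partial pressure × 1/√M).
So x_SO₂ in the escaping gas = (n_SO₂/√M_SO₂) / Σ(n_i/√M_i)
= (1.02/√64.07) / (1.02/√64.07 + 0.972/√38.00) = 0.1274/(0.1274 + 0.1577) = 0.447.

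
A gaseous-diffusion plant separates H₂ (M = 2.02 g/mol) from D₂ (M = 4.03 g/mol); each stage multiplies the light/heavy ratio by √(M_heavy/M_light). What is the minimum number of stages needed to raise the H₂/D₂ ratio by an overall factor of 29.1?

With α = √(4.03/2.02) per stage, ln α = ½ ln(1.99505) = 0.3453.
Need α^N ≥ 29.1 ⇒ N ≥ ln(29.1) / ln α = 3.371 / 0.3453 = 9.76.
So at least 10 stages are needed.

10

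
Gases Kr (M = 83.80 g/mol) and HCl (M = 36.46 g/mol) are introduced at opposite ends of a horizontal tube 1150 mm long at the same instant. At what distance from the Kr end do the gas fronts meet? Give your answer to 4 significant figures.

457.1 mm

Graham's law gives d_Kr/d_HCl = rate_Kr/rate_HCl = √(M_HCl/M_Kr) = √(36.46/83.80) = 0.6596.
With d_Kr + d_HCl = 1150 mm, d_HCl = 1150/(1 + 0.6596) = 692.9 mm.
d_Kr = 1150 − 692.9 = 457.1 mm.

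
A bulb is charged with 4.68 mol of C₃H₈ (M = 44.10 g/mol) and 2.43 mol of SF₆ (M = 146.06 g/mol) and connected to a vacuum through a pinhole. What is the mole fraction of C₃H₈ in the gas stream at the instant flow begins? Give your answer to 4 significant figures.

0.7780

Rate_i ∝ x_i/√M_i (Graham's law weighted by mole fraction), so the effusate composition follows n_i/√M_i.
Mole fraction of C₃H₈ in the effusate = (n_C₃H₈/√M_C₃H₈) / (n_C₃H₈/√M_C₃H₈ + n_SF₆/√M_SF₆)
= (4.68/√44.10) / (4.68/√44.10 + 2.43/√146.06) = 0.7047/(0.7047 + 0.2011) = 0.7780.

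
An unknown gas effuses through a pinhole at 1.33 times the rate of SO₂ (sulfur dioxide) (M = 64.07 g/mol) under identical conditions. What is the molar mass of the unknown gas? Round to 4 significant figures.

Since effusion rate ∝ 1/√M, rate_X/rate_SO₂ = √(M_SO₂/M_X).
1.33 = √(64.07/M_X)
M_X = 64.07 / 1.33² = 64.07 / 1.769 = 36.22 g/mol

36.22 g/mol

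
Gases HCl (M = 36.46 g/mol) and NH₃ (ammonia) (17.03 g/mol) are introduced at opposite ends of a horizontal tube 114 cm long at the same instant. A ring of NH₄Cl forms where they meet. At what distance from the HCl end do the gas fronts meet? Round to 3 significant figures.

46.3 cm

Graham's law gives d_HCl/d_NH₃ = rate_HCl/rate_NH₃ = √(M_NH₃/M_HCl) = √(17.03/36.46) = 0.6834.
With d_HCl + d_NH₃ = 114 cm, d_NH₃ = 114/(1 + 0.6834) = 67.72 cm.
d_HCl = 114 − 67.72 = 46.3 cm.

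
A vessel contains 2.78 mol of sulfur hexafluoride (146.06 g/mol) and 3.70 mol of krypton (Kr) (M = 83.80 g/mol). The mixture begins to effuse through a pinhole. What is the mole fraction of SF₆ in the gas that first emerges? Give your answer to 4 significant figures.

Each component's effusion rate ∝ (its partial pressure)·(1/√M) ∝ n_i/√M_i.
x_SF₆(eff) = (n_SF₆/√M_SF₆) / (n_SF₆/√M_SF₆ + n_Kr/√M_Kr)
= (2.78/√146.06) / (2.78/√146.06 + 3.70/√83.80) = 0.2300/(0.2300 + 0.4042) = 0.3627.

0.3627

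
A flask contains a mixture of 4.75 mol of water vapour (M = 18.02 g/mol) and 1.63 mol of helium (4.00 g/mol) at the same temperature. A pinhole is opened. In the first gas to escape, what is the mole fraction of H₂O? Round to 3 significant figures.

0.579

Each component's effusion rate ∝ (its partial pressure)·(1/√M) ∝ n_i/√M_i.
So x_H₂O in the escaping gas = (n_H₂O/√M_H₂O) / Σ(n_i/√M_i)
= (4.75/√18.02) / (4.75/√18.02 + 1.63/√4.00) = 1.119/(1.119 + 0.8150) = 0.579.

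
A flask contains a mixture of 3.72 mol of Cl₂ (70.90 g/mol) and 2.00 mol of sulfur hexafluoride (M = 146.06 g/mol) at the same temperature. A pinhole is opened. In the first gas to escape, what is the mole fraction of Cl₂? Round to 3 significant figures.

0.727

Rate_i ∝ x_i/√M_i (Graham's law weighted by mole fraction), so the effusate composition follows n_i/√M_i.
x_Cl₂(eff) = (n_Cl₂/√M_Cl₂) / (n_Cl₂/√M_Cl₂ + n_SF₆/√M_SF₆)
= (3.72/√70.90) / (3.72/√70.90 + 2.00/√146.06) = 0.4418/(0.4418 + 0.1655) = 0.727.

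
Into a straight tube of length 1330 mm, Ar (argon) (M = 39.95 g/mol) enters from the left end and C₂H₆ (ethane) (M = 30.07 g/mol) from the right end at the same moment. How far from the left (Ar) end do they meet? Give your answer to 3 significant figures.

In equal time, each gas travels a distance ∝ its rate ∝ 1/√M, so d_Ar/d_C₂H₆ = √(M_C₂H₆/M_Ar) = √(30.07/39.95) = 0.8676.
With d_Ar + d_C₂H₆ = 1330 mm, d_C₂H₆ = 1330/(1 + 0.8676) = 712.2 mm.
d_Ar = 1330 − 712.2 = 618 mm.

618 mm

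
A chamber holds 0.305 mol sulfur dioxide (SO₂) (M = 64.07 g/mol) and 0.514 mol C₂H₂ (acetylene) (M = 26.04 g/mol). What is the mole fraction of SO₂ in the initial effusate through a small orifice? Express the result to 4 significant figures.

Effusion rate of each component ∝ n_i/√M_i (partial pressure × 1/√M).
So x_SO₂ in the escaping gas = (n_SO₂/√M_SO₂) / Σ(n_i/√M_i)
= (0.305/√64.07) / (0.305/√64.07 + 0.514/√26.04) = 0.03810/(0.03810 + 0.1007) = 0.2745.

0.2745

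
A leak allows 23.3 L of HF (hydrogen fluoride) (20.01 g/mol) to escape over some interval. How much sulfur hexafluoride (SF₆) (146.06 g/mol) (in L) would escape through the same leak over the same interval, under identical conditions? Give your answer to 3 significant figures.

8.62 L

Since effusion rate ∝ 1/√M, rate_SF₆/rate_HF = √(M_HF/M_SF₆) = √(20.01/146.06) = √0.1370 = 0.3701.
So the volume for SF₆ is 23.3 × 0.3701 = 8.62 L.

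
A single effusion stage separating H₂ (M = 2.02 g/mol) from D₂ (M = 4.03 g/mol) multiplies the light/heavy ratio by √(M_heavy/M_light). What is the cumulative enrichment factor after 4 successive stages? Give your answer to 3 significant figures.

The single-stage factor is √(M_heavy/M_light), so 4 stages give [√(4.03/2.02)]^4 = (4.03/2.02)^(4/2).
= 1.99505^2 = 3.98.

3.98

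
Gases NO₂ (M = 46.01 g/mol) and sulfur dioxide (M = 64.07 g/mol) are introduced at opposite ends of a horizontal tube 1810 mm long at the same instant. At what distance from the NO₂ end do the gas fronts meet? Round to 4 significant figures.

In equal time, each gas travels a distance ∝ its rate ∝ 1/√M, so d_NO₂/d_SO₂ = √(M_SO₂/M_NO₂) = √(64.07/46.01) = 1.180.
With d_NO₂ + d_SO₂ = 1810 mm, d_SO₂ = 1810/(1 + 1.180) = 830.3 mm.
d_NO₂ = 1810 − 830.3 = 979.7 mm.

979.7 mm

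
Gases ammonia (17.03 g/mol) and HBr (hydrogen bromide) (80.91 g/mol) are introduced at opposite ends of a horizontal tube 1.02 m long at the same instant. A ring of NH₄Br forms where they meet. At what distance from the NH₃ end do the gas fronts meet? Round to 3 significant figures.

0.699 m

Graham's law gives d_NH₃/d_HBr = rate_NH₃/rate_HBr = √(M_HBr/M_NH₃) = √(80.91/17.03) = 2.180.
With d_NH₃ + d_HBr = 1.02 m, d_HBr = 1.02/(1 + 2.180) = 0.3208 m.
d_NH₃ = 1.02 − 0.3208 = 0.699 m.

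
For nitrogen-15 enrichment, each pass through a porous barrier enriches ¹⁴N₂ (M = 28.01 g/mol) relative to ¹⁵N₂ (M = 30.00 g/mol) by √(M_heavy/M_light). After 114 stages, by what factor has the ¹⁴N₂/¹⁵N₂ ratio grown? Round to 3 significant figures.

The single-stage factor is √(M_heavy/M_light), so 114 stages give [√(30.00/28.01)]^114 = (30.00/28.01)^(114/2).
= 1.07105^57 = 50.0.

50.0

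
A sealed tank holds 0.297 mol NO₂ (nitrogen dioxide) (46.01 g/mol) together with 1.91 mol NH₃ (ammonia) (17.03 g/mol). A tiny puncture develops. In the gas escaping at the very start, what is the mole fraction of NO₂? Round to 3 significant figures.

The effusion rate of species i is ∝ p_i/√M_i ∝ n_i/√M_i.
Mole fraction of NO₂ in the effusate = (n_NO₂/√M_NO₂) / (n_NO₂/√M_NO₂ + n_NH₃/√M_NH₃)
= (0.297/√46.01) / (0.297/√46.01 + 1.91/√17.03) = 0.04379/(0.04379 + 0.4628) = 0.0864.

0.0864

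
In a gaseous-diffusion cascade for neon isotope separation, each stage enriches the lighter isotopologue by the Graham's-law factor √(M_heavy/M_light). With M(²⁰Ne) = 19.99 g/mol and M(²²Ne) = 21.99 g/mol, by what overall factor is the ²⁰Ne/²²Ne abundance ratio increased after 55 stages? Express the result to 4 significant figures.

13.77

Overall factor = α^55 with α = √(21.99/19.99), i.e. (21.99/19.99)^(55/2).
= 1.10005^(55/2) = 13.77.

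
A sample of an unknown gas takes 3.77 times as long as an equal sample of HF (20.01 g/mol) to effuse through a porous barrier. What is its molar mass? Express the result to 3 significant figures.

Since effusion rate ∝ 1/√M, t_X/t_HF = √(M_X/M_HF).
3.77 = √(M_X/20.01)
M_X = 20.01 × 3.77² = 20.01 × 14.21 = 284 g/mol

284 g/mol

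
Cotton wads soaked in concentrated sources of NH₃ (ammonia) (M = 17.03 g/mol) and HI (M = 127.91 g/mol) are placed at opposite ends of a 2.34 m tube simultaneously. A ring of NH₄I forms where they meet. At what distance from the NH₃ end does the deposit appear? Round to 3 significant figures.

1.71 m

Distances travelled in equal time are proportional to diffusion rates, so d_NH₃/d_HI = √(M_HI/M_NH₃) = √(127.91/17.03) = 2.741.
With d_NH₃ + d_HI = 2.34 m, d_HI = 2.34/(1 + 2.741) = 0.6256 m.
d_NH₃ = 2.34 − 0.6256 = 1.71 m.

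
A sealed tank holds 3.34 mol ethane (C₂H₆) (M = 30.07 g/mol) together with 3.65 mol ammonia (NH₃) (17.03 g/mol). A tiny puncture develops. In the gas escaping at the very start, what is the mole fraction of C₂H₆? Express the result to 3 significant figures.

0.408

Effusion rate of each component ∝ n_i/√M_i (partial pressure × 1/√M).
Mole fraction of C₂H₆ in the effusate = (n_C₂H₆/√M_C₂H₆) / (n_C₂H₆/√M_C₂H₆ + n_NH₃/√M_NH₃)
= (3.34/√30.07) / (3.34/√30.07 + 3.65/√17.03) = 0.6091/(0.6091 + 0.8845) = 0.408.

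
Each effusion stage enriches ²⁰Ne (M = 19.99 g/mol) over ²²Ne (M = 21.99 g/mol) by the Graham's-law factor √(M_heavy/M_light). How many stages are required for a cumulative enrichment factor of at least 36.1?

76

With α = √(21.99/19.99) per stage, ln α = ½ ln(1.10005) = 0.04768.
Need α^N ≥ 36.1 ⇒ N ≥ ln(36.1) / ln α = 3.586 / 0.04768 = 75.22.
Minimum whole number of stages: N = 76.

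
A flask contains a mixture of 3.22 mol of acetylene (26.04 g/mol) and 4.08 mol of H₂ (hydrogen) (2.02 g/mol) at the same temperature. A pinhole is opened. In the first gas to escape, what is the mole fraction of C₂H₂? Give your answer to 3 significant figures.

Effusion rate of each component ∝ n_i/√M_i (partial pressure × 1/√M).
x_C₂H₂(eff) = (n_C₂H₂/√M_C₂H₂) / (n_C₂H₂/√M_C₂H₂ + n_H₂/√M_H₂)
= (3.22/√26.04) / (3.22/√26.04 + 4.08/√2.02) = 0.6310/(0.6310 + 2.871) = 0.180.

0.180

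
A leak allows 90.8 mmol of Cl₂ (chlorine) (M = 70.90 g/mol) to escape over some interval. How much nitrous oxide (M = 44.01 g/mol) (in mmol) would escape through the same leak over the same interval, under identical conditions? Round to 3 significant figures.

By Graham's law, rate_N₂O/rate_Cl₂ = √(M_Cl₂/M_N₂O) = √(70.90/44.01) = √1.611 = 1.269.
So the amount for N₂O is 90.8 × 1.269 = 115 mmol.

115 mmol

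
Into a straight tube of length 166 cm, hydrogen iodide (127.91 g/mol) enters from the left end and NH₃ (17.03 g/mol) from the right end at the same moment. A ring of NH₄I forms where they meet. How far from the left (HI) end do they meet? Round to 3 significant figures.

44.4 cm

In equal time, each gas travels a distance ∝ its rate ∝ 1/√M, so d_HI/d_NH₃ = √(M_NH₃/M_HI) = √(17.03/127.91) = 0.3649.
With d_HI + d_NH₃ = 166 cm, d_NH₃ = 166/(1 + 0.3649) = 121.6 cm.
d_HI = 166 − 121.6 = 44.4 cm.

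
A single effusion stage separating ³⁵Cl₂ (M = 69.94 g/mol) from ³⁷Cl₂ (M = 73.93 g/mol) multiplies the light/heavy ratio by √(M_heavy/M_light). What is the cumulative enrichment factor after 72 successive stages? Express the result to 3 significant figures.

Each stage multiplies the ratio by α = √(73.93/69.94), so after 72 stages the overall factor is α^72 = (73.93/69.94)^(72/2).
= 1.05705^36 = 7.37.

7.37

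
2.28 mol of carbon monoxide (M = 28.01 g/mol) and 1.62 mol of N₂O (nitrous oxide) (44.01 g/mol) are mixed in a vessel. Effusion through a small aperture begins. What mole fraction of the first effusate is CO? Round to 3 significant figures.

Effusion rate of each component ∝ n_i/√M_i (partial pressure × 1/√M).
So x_CO in the escaping gas = (n_CO/√M_CO) / Σ(n_i/√M_i)
= (2.28/√28.01) / (2.28/√28.01 + 1.62/√44.01) = 0.4308/(0.4308 + 0.2442) = 0.638.

0.638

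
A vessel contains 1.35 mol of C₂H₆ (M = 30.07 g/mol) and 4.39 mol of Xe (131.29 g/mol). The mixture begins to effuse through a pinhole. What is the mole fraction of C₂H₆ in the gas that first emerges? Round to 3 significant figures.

Rate_i ∝ x_i/√M_i (Graham's law weighted by mole fraction), so the effusate composition follows n_i/√M_i.
x_C₂H₆(eff) = (n_C₂H₆/√M_C₂H₆) / (n_C₂H₆/√M_C₂H₆ + n_Xe/√M_Xe)
= (1.35/√30.07) / (1.35/√30.07 + 4.39/√131.29) = 0.2462/(0.2462 + 0.3831) = 0.391.

0.391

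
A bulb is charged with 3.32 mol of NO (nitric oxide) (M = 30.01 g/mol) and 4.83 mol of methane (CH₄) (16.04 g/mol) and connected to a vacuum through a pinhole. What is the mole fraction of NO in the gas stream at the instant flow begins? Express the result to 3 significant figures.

0.334

Rate_i ∝ x_i/√M_i (Graham's law weighted by mole fraction), so the effusate composition follows n_i/√M_i.
So x_NO in the escaping gas = (n_NO/√M_NO) / Σ(n_i/√M_i)
= (3.32/√30.01) / (3.32/√30.01 + 4.83/√16.04) = 0.6060/(0.6060 + 1.206) = 0.334.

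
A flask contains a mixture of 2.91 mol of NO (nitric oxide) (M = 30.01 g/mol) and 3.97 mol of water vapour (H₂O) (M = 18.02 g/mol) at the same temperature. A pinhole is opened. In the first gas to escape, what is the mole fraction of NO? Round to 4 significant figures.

Effusion rate of each component ∝ n_i/√M_i (partial pressure × 1/√M).
x_NO(eff) = (n_NO/√M_NO) / (n_NO/√M_NO + n_H₂O/√M_H₂O)
= (2.91/√30.01) / (2.91/√30.01 + 3.97/√18.02) = 0.5312/(0.5312 + 0.9352) = 0.3622.

0.3622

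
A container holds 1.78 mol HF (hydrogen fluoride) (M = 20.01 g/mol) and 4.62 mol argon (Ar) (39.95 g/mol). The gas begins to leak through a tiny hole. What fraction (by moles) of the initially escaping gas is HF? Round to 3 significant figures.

0.352

Effusion rate of each component ∝ n_i/√M_i (partial pressure × 1/√M).
x_HF(eff) = (n_HF/√M_HF) / (n_HF/√M_HF + n_Ar/√M_Ar)
= (1.78/√20.01) / (1.78/√20.01 + 4.62/√39.95) = 0.3979/(0.3979 + 0.7309) = 0.352.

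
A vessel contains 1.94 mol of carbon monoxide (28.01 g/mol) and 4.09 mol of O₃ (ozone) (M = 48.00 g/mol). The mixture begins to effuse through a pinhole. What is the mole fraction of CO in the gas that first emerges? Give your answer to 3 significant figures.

0.383

The effusion rate of species i is ∝ p_i/√M_i ∝ n_i/√M_i.
So x_CO in the escaping gas = (n_CO/√M_CO) / Σ(n_i/√M_i)
= (1.94/√28.01) / (1.94/√28.01 + 4.09/√48.00) = 0.3666/(0.3666 + 0.5903) = 0.383.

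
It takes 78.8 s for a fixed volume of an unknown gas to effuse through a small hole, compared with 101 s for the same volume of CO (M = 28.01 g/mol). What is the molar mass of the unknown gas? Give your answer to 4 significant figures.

17.05 g/mol

By Graham's law, t_X/t_CO = √(M_X/M_CO).
78.8/101 = 0.7802 = √(M_X/28.01)
M_X = 28.01 × 0.7802² = 28.01 × 0.6087 = 17.05 g/mol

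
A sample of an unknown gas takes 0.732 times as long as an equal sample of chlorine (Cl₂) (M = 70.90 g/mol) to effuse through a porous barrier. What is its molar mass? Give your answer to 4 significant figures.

37.99 g/mol

Graham's law gives t_X/t_Cl₂ = √(M_X/M_Cl₂).
0.732 = √(M_X/70.90)
M_X = 70.90 × 0.732² = 70.90 × 0.5358 = 37.99 g/mol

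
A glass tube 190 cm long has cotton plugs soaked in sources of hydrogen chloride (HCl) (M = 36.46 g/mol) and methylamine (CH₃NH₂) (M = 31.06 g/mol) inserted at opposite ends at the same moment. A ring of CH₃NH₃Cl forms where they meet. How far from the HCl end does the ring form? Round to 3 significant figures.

Distances travelled in equal time are proportional to diffusion rates, so d_HCl/d_CH₃NH₂ = √(M_CH₃NH₂/M_HCl) = √(31.06/36.46) = 0.9230.
With d_HCl + d_CH₃NH₂ = 190 cm, d_CH₃NH₂ = 190/(1 + 0.9230) = 98.80 cm.
d_HCl = 190 − 98.80 = 91.2 cm.

91.2 cm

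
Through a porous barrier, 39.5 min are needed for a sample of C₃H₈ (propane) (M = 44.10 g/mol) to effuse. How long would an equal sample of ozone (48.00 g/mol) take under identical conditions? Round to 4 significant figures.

41.21 min

By Graham's law, t_O₃/t_C₃H₈ = √(M_O₃/M_C₃H₈) = √(48.00/44.10) = √1.088 = 1.043.
So the time for O₃ is 39.5 × 1.043 = 41.21 min.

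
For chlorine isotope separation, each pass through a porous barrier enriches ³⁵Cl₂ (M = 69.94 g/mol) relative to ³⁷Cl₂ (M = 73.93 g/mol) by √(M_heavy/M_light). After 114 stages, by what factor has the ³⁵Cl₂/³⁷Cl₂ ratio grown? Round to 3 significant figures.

23.6

The single-stage factor is √(M_heavy/M_light), so 114 stages give [√(73.93/69.94)]^114 = (73.93/69.94)^(114/2).
= 1.05705^57 = 23.6.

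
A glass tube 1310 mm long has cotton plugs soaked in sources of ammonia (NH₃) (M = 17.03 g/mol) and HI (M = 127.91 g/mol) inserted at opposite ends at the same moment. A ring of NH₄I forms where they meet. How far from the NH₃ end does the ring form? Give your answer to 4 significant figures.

959.8 mm

Graham's law gives d_NH₃/d_HI = rate_NH₃/rate_HI = √(M_HI/M_NH₃) = √(127.91/17.03) = 2.741.
With d_NH₃ + d_HI = 1310 mm, d_HI = 1310/(1 + 2.741) = 350.2 mm.
d_NH₃ = 1310 − 350.2 = 959.8 mm.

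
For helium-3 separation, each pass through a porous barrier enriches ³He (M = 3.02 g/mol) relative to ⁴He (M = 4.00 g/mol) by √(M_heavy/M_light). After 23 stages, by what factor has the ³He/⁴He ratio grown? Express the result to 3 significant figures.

25.3

Each stage multiplies the ratio by α = √(4.00/3.02), so after 23 stages the overall factor is α^23 = (4.00/3.02)^(23/2).
= 1.32450^(23/2) = 25.3.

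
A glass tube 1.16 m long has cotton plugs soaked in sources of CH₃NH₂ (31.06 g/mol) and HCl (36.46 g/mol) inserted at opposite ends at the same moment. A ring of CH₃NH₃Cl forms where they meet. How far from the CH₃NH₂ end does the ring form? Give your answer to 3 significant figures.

0.603 m

The fronts meet when d_CH₃NH₂ + d_HCl = L with d_CH₃NH₂/d_HCl = √(M_HCl/M_CH₃NH₂) (Graham's law). Here √(M_HCl/M_CH₃NH₂) = √(36.46/31.06) = 1.083.
With d_CH₃NH₂ + d_HCl = 1.16 m, d_HCl = 1.16/(1 + 1.083) = 0.5568 m.
d_CH₃NH₂ = 1.16 − 0.5568 = 0.603 m.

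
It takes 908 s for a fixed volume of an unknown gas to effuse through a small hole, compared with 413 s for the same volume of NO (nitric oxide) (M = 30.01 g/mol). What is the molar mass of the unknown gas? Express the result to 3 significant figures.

By Graham's law, t_X/t_NO = √(M_X/M_NO).
908/413 = 2.199 = √(M_X/30.01)
M_X = 30.01 × 2.199² = 30.01 × 4.834 = 145 g/mol

145 g/mol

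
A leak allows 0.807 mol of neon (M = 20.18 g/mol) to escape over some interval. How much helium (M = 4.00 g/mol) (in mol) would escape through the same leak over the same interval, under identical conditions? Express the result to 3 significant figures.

1.81 mol

By Graham's law, rate_He/rate_Ne = √(M_Ne/M_He) = √(20.18/4.00) = √5.045 = 2.246.
So the amount for He is 0.807 × 2.246 = 1.81 mol.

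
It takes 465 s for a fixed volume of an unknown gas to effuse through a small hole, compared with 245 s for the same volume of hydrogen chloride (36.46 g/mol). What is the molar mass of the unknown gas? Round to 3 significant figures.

131 g/mol

Since effusion rate ∝ 1/√M, t_X/t_HCl = √(M_X/M_HCl).
465/245 = 1.898 = √(M_X/36.46)
M_X = 36.46 × 1.898² = 36.46 × 3.602 = 131 g/mol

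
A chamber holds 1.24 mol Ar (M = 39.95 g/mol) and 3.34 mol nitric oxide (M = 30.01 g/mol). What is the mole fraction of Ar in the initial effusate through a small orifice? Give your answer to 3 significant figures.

0.243

Rate_i ∝ x_i/√M_i (Graham's law weighted by mole fraction), so the effusate composition follows n_i/√M_i.
Mole fraction of Ar in the effusate = (n_Ar/√M_Ar) / (n_Ar/√M_Ar + n_NO/√M_NO)
= (1.24/√39.95) / (1.24/√39.95 + 3.34/√30.01) = 0.1962/(0.1962 + 0.6097) = 0.243.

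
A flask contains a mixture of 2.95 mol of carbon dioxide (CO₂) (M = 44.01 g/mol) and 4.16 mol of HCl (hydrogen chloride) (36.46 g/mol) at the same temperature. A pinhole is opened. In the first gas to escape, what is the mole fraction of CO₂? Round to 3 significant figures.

0.392

The effusion rate of species i is ∝ p_i/√M_i ∝ n_i/√M_i.
Mole fraction of CO₂ in the effusate = (n_CO₂/√M_CO₂) / (n_CO₂/√M_CO₂ + n_HCl/√M_HCl)
= (2.95/√44.01) / (2.95/√44.01 + 4.16/√36.46) = 0.4447/(0.4447 + 0.6889) = 0.392.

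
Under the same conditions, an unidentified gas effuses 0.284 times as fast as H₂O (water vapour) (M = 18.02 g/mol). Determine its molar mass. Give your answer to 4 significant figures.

Graham's law gives rate_X/rate_H₂O = √(M_H₂O/M_X).
0.284 = √(18.02/M_X)
M_X = 18.02 / 0.284² = 18.02 / 0.08066 = 223.4 g/mol

223.4 g/mol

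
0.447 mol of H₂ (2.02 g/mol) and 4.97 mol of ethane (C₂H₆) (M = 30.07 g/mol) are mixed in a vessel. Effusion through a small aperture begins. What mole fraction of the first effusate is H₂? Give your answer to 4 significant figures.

0.2576

Effusion rate of each component ∝ n_i/√M_i (partial pressure × 1/√M).
x_H₂(eff) = (n_H₂/√M_H₂) / (n_H₂/√M_H₂ + n_C₂H₆/√M_C₂H₆)
= (0.447/√2.02) / (0.447/√2.02 + 4.97/√30.07) = 0.3145/(0.3145 + 0.9063) = 0.2576.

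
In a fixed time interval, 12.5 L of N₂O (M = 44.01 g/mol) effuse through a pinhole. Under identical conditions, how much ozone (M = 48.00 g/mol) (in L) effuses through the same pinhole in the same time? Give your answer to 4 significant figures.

11.97 L

Since effusion rate ∝ 1/√M, rate_O₃/rate_N₂O = √(M_N₂O/M_O₃) = √(44.01/48.00) = √0.9169 = 0.9575.
So the volume for O₃ is 12.5 × 0.9575 = 11.97 L.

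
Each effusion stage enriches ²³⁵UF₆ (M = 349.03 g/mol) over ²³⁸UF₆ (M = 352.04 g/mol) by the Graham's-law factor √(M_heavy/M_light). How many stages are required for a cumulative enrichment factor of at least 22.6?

727

With α = √(352.04/349.03) per stage, ln α = ½ ln(1.00862) = 0.004293.
Need α^N ≥ 22.6 ⇒ N ≥ ln(22.6) / ln α = 3.118 / 0.004293 = 726.21.
Rounding up, N = 727 stages.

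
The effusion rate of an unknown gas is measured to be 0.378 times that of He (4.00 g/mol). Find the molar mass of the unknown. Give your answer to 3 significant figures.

Using Graham's law: rate_X/rate_He = √(M_He/M_X).
0.378 = √(4.00/M_X)
M_X = 4.00 / 0.378² = 4.00 / 0.1429 = 28.0 g/mol

28.0 g/mol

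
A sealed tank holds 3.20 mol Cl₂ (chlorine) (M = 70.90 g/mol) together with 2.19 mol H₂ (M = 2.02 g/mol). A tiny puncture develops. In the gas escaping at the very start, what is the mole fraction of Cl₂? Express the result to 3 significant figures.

0.198

Effusion rate of each component ∝ n_i/√M_i (partial pressure × 1/√M).
So x_Cl₂ in the escaping gas = (n_Cl₂/√M_Cl₂) / Σ(n_i/√M_i)
= (3.20/√70.90) / (3.20/√70.90 + 2.19/√2.02) = 0.3800/(0.3800 + 1.541) = 0.198.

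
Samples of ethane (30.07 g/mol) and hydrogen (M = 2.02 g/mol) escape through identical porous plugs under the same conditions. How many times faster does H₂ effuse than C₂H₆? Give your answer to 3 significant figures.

Using Graham's law: rate_H₂/rate_C₂H₆ = √(M_C₂H₆/M_H₂) = √(30.07/2.02) = √14.89 = 3.86.

3.86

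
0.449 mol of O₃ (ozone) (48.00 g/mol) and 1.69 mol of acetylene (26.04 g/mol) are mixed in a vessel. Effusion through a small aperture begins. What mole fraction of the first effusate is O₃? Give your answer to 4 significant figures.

0.1637

Rate_i ∝ x_i/√M_i (Graham's law weighted by mole fraction), so the effusate composition follows n_i/√M_i.
So x_O₃ in the escaping gas = (n_O₃/√M_O₃) / Σ(n_i/√M_i)
= (0.449/√48.00) / (0.449/√48.00 + 1.69/√26.04) = 0.06481/(0.06481 + 0.3312) = 0.1637.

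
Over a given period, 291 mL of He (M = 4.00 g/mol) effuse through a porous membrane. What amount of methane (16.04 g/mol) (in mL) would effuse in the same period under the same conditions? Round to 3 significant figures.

145 mL

Since effusion rate ∝ 1/√M, rate_CH₄/rate_He = √(M_He/M_CH₄) = √(4.00/16.04) = √0.2494 = 0.4994.
So the volume for CH₄ is 291 × 0.4994 = 145 mL.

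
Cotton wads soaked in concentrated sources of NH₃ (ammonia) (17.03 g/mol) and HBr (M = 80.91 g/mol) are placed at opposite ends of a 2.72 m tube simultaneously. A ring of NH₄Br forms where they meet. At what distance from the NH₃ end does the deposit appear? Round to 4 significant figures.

Graham's law gives d_NH₃/d_HBr = rate_NH₃/rate_HBr = √(M_HBr/M_NH₃) = √(80.91/17.03) = 2.180.
With d_NH₃ + d_HBr = 2.72 m, d_HBr = 2.72/(1 + 2.180) = 0.8554 m.
d_NH₃ = 2.72 − 0.8554 = 1.865 m.

1.865 m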